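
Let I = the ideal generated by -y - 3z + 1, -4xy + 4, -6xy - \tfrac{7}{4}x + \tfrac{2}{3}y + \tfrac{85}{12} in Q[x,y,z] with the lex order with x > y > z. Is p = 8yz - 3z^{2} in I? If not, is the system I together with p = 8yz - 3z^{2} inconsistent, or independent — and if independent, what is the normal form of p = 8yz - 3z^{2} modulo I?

8yz - 3z^{2} is independent of I; its normal form modulo I is -\tfrac{197}{8}z.

First compute the reduced Gröbner basis of I by Buchberger's algorithm.
f_1 = -y - 3z + 1, LT = y.
f_2 = -4xy + 4, LT = xy.
f_3 = -6xy - \tfrac{7}{4}x + \tfrac{2}{3}y + \tfrac{85}{12}, LT = xy.

S(f_1,f_2): lcm = xy. S = 3xz - x + 1.
  leading term xz: no divisor's leading term divides it; move 3xz to the remainder.
  leading term x: no divisor's leading term divides it; move -x to the remainder.
  leading term 1: no divisor's leading term divides it; move 1 to the remainder.
  remainder 3xz - x + 1 ≠ 0; add h_4 = 3xz - x + 1 to the basis.

S(f_1,f_3): lcm = xy. S = 3xz - \tfrac{31}{24}x + \tfrac{1}{9}y + \tfrac{85}{72}.
  leading term xz: subtract (1)·h_4 from 3xz - \tfrac{31}{24}x + \tfrac{1}{9}y + \tfrac{85}{72} → -\tfrac{7}{24}x + \tfrac{1}{9}y + \tfrac{13}{72}
  leading term x: no divisor's leading term divides it; move -\tfrac{7}{24}x to the remainder.
  leading term y: subtract (-\tfrac{1}{9})·f_1 from \tfrac{1}{9}y + \tfrac{13}{72} → -\tfrac{1}{3}z + \tfrac{7}{24}
  leading term z: no divisor's leading term divides it; move -\tfrac{1}{3}z to the remainder.
  leading term 1: no divisor's leading term divides it; move \tfrac{7}{24} to the remainder.
  remainder -\tfrac{7}{24}x - \tfrac{1}{3}z + \tfrac{7}{24} ≠ 0; add h_5 = -\tfrac{7}{24}x - \tfrac{1}{3}z + \tfrac{7}{24} to the basis.

S(f_3,h_4): lcm = xyz. S = \tfrac{1}{3}xy + \tfrac{7}{24}xz - \tfrac{1}{9}yz - \tfrac{1}{3}y - \tfrac{85}{72}z.
  leading term xy: subtract (-\tfrac{1}{3}x)·f_1 from \tfrac{1}{3}xy + \tfrac{7}{24}xz - \tfrac{1}{9}yz - \tfrac{1}{3}y - \tfrac{85}{72}z → -\tfrac{17}{24}xz + \tfrac{1}{3}x - \tfrac{1}{9}yz - \tfrac{1}{3}y - \tfrac{85}{72}z
  leading term xz: subtract (-\tfrac{17}{72})·h_4 from -\tfrac{17}{24}xz + \tfrac{1}{3}x - \tfrac{1}{9}yz - \tfrac{1}{3}y - \tfrac{85}{72}z → \tfrac{7}{72}x - \tfrac{1}{9}yz - \tfrac{1}{3}y - \tfrac{85}{72}z + \tfrac{17}{72}
  leading term x: subtract (-\tfrac{1}{3})·h_5 from \tfrac{7}{72}x - \tfrac{1}{9}yz - \tfrac{1}{3}y - \tfrac{85}{72}z + \tfrac{17}{72} → -\tfrac{1}{9}yz - \tfrac{1}{3}y - \tfrac{31}{24}z + \tfrac{1}{3}
  leading term yz: subtract (\tfrac{1}{9}z)·f_1 from -\tfrac{1}{9}yz - \tfrac{1}{3}y - \tfrac{31}{24}z + \tfrac{1}{3} → -\tfrac{1}{3}y + \tfrac{1}{3}z^{2} - \tfrac{101}{72}z + \tfrac{1}{3}
  leading term y: subtract (\tfrac{1}{3})·f_1 from -\tfrac{1}{3}y + \tfrac{1}{3}z^{2} - \tfrac{101}{72}z + \tfrac{1}{3} → \tfrac{1}{3}z^{2} - \tfrac{29}{72}z
  leading term z^{2}: no divisor's leading term divides it; move \tfrac{1}{3}z^{2} to the remainder.
  leading term z: no divisor's leading term divides it; move -\tfrac{29}{72}z to the remainder.
  remainder \tfrac{1}{3}z^{2} - \tfrac{29}{72}z ≠ 0; add h_6 = \tfrac{1}{3}z^{2} - \tfrac{29}{72}z to the basis.

The other S-polynomials (S(f_2,f_3), S(f_1,h_4), S(f_2,h_4), S(f_1,h_5), S(f_2,h_5), S(f_3,h_5), S(h_4,h_5), S(f_1,h_6), S(f_2,h_6), S(f_3,h_6), S(h_4,h_6), S(h_5,h_6)) all reduce to 0 modulo the current basis, so we have a Gröbner basis.
Inter-reduce: drop elements whose leading term is divisible by another's, tail-reduce, and make monic.
Reduced Gröbner basis: {x + \tfrac{8}{7}z - 1, y + 3z - 1, z^{2} - \tfrac{29}{24}z}.
Label its elements g_1 = x + \tfrac{8}{7}z - 1, g_2 = y + 3z - 1, g_3 = z^{2} - \tfrac{29}{24}z.

Reduce p = 8yz - 3z^{2} modulo G:
  leading term yz: subtract (8z)·g_2 from 8yz - 3z^{2} → -27z^{2} + 8z
  leading term z^{2}: subtract (-27)·g_3 from -27z^{2} + 8z → -\tfrac{197}{8}z
  leading term z: no divisor's leading term divides it; move -\tfrac{197}{8}z to the remainder.
  normal form = -\tfrac{197}{8}z.
The normal form is nonzero, so p ∉ I. Since p minus its normal form lies in I, I + (p) = I + (r) where r = -\tfrac{197}{8}z; decide whether this ideal is the whole ring.
Run Buchberger on G together with r (pairs among the g_i already reduce to 0 since G is a Gröbner basis):
g_1 = x + \tfrac{8}{7}z - 1, LT = x.
g_2 = y + 3z - 1, LT = y.
g_3 = z^{2} - \tfrac{29}{24}z, LT = z^{2}.
r = -\tfrac{197}{8}z, LT = z.

The S-polynomials (S(g_1,g_2), S(g_1,g_3), S(g_1,r), S(g_2,g_3), S(g_2,r), S(g_3,r)) all reduce to 0 modulo the current basis, so we have a Gröbner basis.
Inter-reduce: drop elements whose leading term is divisible by another's, tail-reduce, and make monic.
Reduced Gröbner basis: {x - 1, y - 1, z}.
The reduced Gröbner basis of I + (p) is {x - 1, y - 1, z} ≠ {1}, a proper ideal, so the enlarged system stays consistent: p is independent of I, with normal form -\tfrac{197}{8}z.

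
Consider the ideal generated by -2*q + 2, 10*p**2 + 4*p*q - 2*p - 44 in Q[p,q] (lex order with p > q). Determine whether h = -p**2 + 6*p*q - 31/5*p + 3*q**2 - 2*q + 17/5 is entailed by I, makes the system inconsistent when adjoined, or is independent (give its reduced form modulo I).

-p**2 + 6*p*q - 31/5*p + 3*q**2 - 2*q + 17/5 lies in I (it reduces to 0).

First compute the reduced Gröbner basis of I by Buchberger's algorithm.
f_1 = -2*q + 2, LT = q.
f_2 = 10*p**2 + 4*p*q - 2*p - 44, LT = p**2.

The S-polynomials (S(f_1,f_2)) all reduce to 0 modulo the current basis, so we have a Gröbner basis.
Inter-reduce: drop elements whose leading term is divisible by another's, tail-reduce, and make monic.
Reduced Gröbner basis: {p**2 + 1/5*p - 22/5, q - 1}.
Label its elements g_1 = p**2 + 1/5*p - 22/5, g_2 = q - 1.

Reduce h = -p**2 + 6*p*q - 31/5*p + 3*q**2 - 2*q + 17/5 modulo G:
  leading term p**2: subtract (-1)·g_1 from -p**2 + 6*p*q - 31/5*p + 3*q**2 - 2*q + 17/5 → 6*p*q - 6*p + 3*q**2 - 2*q - 1
  leading term p*q: subtract (6*p)·g_2 from 6*p*q - 6*p + 3*q**2 - 2*q - 1 → 3*q**2 - 2*q - 1
  leading term q**2: subtract (3*q)·g_2 from 3*q**2 - 2*q - 1 → q - 1
  leading term q: subtract (1)·g_2 from q - 1 → 0
  normal form = 0.
Since the normal form is 0, h ∈ I.

Ideal membership is decidable via reduction modulo a Gröbner basis.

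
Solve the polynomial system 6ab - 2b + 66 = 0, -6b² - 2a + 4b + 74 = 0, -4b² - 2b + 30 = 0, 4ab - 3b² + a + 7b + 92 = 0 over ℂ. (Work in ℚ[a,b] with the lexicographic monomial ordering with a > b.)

Compute a lex Gröbner basis by Buchberger's algorithm.
f_1 = 6ab - 2b + 66, LT = ab.
f_2 = -2a - 6b² + 4b + 74, LT = a.
f_3 = -4b² - 2b + 30, LT = b².
f_4 = 4ab + a - 3b² + 7b + 92, LT = ab.

S(f_1,f_2): lcm = ab. S = -3b³ + 2b² + 110/3b + 11.
  reduce S modulo (f_1, f_2, f_3, f_4):
  remainder 149/12b + 149/4 ≠ 0; add h_5 = 149/12b + 149/4 to the basis.

The other S-polynomials (S(f_1,f_3), S(f_1,f_4), S(f_2,f_3), S(f_2,f_4), S(f_3,f_4), S(f_1,h_5), S(f_2,h_5), S(f_3,h_5), S(f_4,h_5)) all reduce to 0 modulo the current basis, so we have a Gröbner basis.
Inter-reduce: drop elements whose leading term is divisible by another's, tail-reduce, and make monic.
Reduced Gröbner basis: {a - 4, b + 3}.

Since the basis is lex-ordered, b + 3 is univariate in b. Its roots are {-3}. Back-substituting each root into the other basis elements fixes the other coordinates.
  b = -3: the earlier basis element becomes a - 4 = 0, giving a = 4 — point (4, -3).

{(4, -3)}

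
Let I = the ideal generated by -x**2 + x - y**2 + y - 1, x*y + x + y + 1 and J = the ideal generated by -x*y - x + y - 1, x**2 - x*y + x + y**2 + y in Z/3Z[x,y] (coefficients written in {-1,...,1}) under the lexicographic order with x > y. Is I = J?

Equality of ideals is decidable: compute both reduced Gröbner bases (unique for the ordering) and check whether they agree.
Buchberger on the first generating set:
f_1 = -x**2 + x - y**2 + y - 1, LT = x**2.
f_2 = x*y + x + y + 1, LT = x*y.

S(f_1,f_2): lcm = x**2*y. S = -x**2 + x*y - x + y**3 - y**2 + y.
  leading term x**2: subtract (1)·f_1 from -x**2 + x*y - x + y**3 - y**2 + y → x*y + x + y**3 + 1
  leading term x*y: subtract (1)·f_2 from x*y + x + y**3 + 1 → y**3 - y
  leading term y**3: no divisor's leading term divides it; move y**3 to the remainder.
  leading term y: no divisor's leading term divides it; move -y to the remainder.
  remainder y**3 - y ≠ 0; add g_3 = y**3 - y to the basis.

The other S-polynomials (S(f_1,g_3), S(f_2,g_3)) all reduce to 0 modulo the current basis, so we have a Gröbner basis.
Inter-reduce: drop elements whose leading term is divisible by another's, tail-reduce, and make monic.
Reduced Gröbner basis: {x**2 - x + y**2 - y + 1, x*y + x + y + 1, y**3 - y}.

Buchberger on the second generating set:
h_1 = -x*y - x + y - 1, LT = x*y.
h_2 = x**2 - x*y + x + y**2 + y, LT = x**2.

S(h_1,h_2): lcm = x**2*y. S = x**2 + x*y**2 + x*y + x - y**3 - y**2.
  leading term x**2: subtract (1)·h_2 from x**2 + x*y**2 + x*y + x - y**3 - y**2 → x*y**2 - x*y - y**3 + y**2 - y
  leading term x*y**2: subtract (-y)·h_1 from x*y**2 - x*y - y**3 + y**2 - y → x*y - y**3 - y**2 + y
  leading term x*y: subtract (-1)·h_1 from x*y - y**3 - y**2 + y → -x - y**3 - y**2 - y - 1
  leading term x: no divisor's leading term divides it; move -x to the remainder.
  leading term y**3: no divisor's leading term divides it; move -y**3 to the remainder.
  leading term y**2: no divisor's leading term divides it; move -y**2 to the remainder.
  leading term y: no divisor's leading term divides it; move -y to the remainder.
  leading term 1: no divisor's leading term divides it; move -1 to the remainder.
  remainder -x - y**3 - y**2 - y - 1 ≠ 0; add k_3 = -x - y**3 - y**2 - y - 1 to the basis.

S(h_1,k_3): lcm = x*y. S = x - y**4 - y**3 - y**2 + y + 1.
  leading term x: subtract (-1)·k_3 from x - y**4 - y**3 - y**2 + y + 1 → -y**4 + y**3 + y**2
  leading term y**4: no divisor's leading term divides it; move -y**4 to the remainder.
  leading term y**3: no divisor's leading term divides it; move y**3 to the remainder.
  leading term y**2: no divisor's leading term divides it; move y**2 to the remainder.
  remainder -y**4 + y**3 + y**2 ≠ 0; add k_4 = -y**4 + y**3 + y**2 to the basis.

The other S-polynomials (S(h_2,k_3), S(h_1,k_4), S(h_2,k_4), S(k_3,k_4)) all reduce to 0 modulo the current basis, so we have a Gröbner basis.
Inter-reduce: drop elements whose leading term is divisible by another's, tail-reduce, and make monic.
Reduced Gröbner basis: {x + y**3 + y**2 + y + 1, y**4 - y**3 - y**2}.

Since the reduced bases disagree, the two ideals are not the same.

No, the ideals differ.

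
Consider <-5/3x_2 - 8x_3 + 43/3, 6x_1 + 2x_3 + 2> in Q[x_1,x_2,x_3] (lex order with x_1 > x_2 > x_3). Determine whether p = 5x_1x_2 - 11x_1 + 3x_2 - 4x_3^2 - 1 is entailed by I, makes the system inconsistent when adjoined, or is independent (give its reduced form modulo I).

5x_1x_2 - 11x_1 + 3x_2 - 4x_3^2 - 1 is independent of I; its normal form modulo I is 4x_3^2 - 256/15x_3 + 212/15.

First compute the reduced Gröbner basis of I by Buchberger's algorithm.
f_1 = -5/3x_2 - 8x_3 + 43/3, LT = x_2.
f_2 = 6x_1 + 2x_3 + 2, LT = x_1.

The S-polynomials (S(f_1,f_2)) all reduce to 0 modulo the current basis, so we have a Gröbner basis.
Inter-reduce: drop elements whose leading term is divisible by another's, tail-reduce, and make monic.
Reduced Gröbner basis: {x_1 + 1/3x_3 + 1/3, x_2 + 24/5x_3 - 43/5}.
Label its elements g_1 = x_1 + 1/3x_3 + 1/3, g_2 = x_2 + 24/5x_3 - 43/5.

Reduce p = 5x_1x_2 - 11x_1 + 3x_2 - 4x_3^2 - 1 modulo G:
  leading term x_1x_2: subtract (5x_2)·g_1 from 5x_1x_2 - 11x_1 + 3x_2 - 4x_3^2 - 1 → -11x_1 - 5/3x_2x_3 + 4/3x_2 - 4x_3^2 - 1
  leading term x_1: subtract (-11)·g_1 from -11x_1 - 5/3x_2x_3 + 4/3x_2 - 4x_3^2 - 1 → -5/3x_2x_3 + 4/3x_2 - 4x_3^2 + 11/3x_3 + 8/3
  leading term x_2x_3: subtract (-5/3x_3)·g_2 from -5/3x_2x_3 + 4/3x_2 - 4x_3^2 + 11/3x_3 + 8/3 → 4/3x_2 + 4x_3^2 - 32/3x_3 + 8/3
  leading term x_2: subtract (4/3)·g_2 from 4/3x_2 + 4x_3^2 - 32/3x_3 + 8/3 → 4x_3^2 - 256/15x_3 + 212/15
  leading term x_3^2: no divisor's leading term divides it; move 4x_3^2 to the remainder.
  leading term x_3: no divisor's leading term divides it; move -256/15x_3 to the remainder.
  leading term 1: no divisor's leading term divides it; move 212/15 to the remainder.
  normal form = 4x_3^2 - 256/15x_3 + 212/15.
The normal form is nonzero, so p ∉ I. Since p minus its normal form lies in I, I + (p) = I + (r) where r = 4x_3^2 - 256/15x_3 + 212/15; decide whether this ideal is the whole ring.
Run Buchberger on G together with r (pairs among the g_i already reduce to 0 since G is a Gröbner basis):
g_1 = x_1 + 1/3x_3 + 1/3, LT = x_1.
g_2 = x_2 + 24/5x_3 - 43/5, LT = x_2.
r = 4x_3^2 - 256/15x_3 + 212/15, LT = x_3^2.

The S-polynomials (S(g_1,g_2), S(g_1,r), S(g_2,r)) all reduce to 0 modulo the current basis, so we have a Gröbner basis.
Inter-reduce: drop elements whose leading term is divisible by another's, tail-reduce, and make monic.
Reduced Gröbner basis: {x_1 + 1/3x_3 + 1/3, x_2 + 24/5x_3 - 43/5, x_3^2 - 64/15x_3 + 53/15}.
The reduced Gröbner basis of I + (p) is {x_1 + 1/3x_3 + 1/3, x_2 + 24/5x_3 - 43/5, x_3^2 - 64/15x_3 + 53/15} ≠ {1}, a proper ideal, so the enlarged system stays consistent: p is independent of I, with normal form 4x_3^2 - 256/15x_3 + 212/15.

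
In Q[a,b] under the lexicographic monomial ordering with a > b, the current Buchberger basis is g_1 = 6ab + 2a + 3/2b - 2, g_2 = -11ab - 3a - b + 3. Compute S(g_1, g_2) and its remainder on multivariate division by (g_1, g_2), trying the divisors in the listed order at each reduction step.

lcm(LM(g_1), LM(g_2)) = ab.
S = (lcm/LT(g_1))·g_1 − (lcm/LT(g_2))·g_2 = 2/33a + 7/44b - 2/33.
Reduce S modulo (g_1, g_2) in that order:
  leading term a: no divisor's leading term divides it; move 2/33a to the remainder.
  leading term b: no divisor's leading term divides it; move 7/44b to the remainder.
  leading term 1: no divisor's leading term divides it; move -2/33 to the remainder.
The remainder 2/33a + 7/44b - 2/33 is nonzero, so it would be added as the next basis element.

S(g_1, g_2) = 2/33a + 7/44b - 2/33; remainder on division = 2/33a + 7/44b - 2/33.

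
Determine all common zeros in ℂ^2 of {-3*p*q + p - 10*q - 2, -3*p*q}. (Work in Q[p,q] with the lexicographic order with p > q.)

{(0, -1/5), (2, 0)}

Compute a lex Gröbner basis by Buchberger's algorithm.
f_1 = -3*p*q + p - 10*q - 2, LT = p*q.
f_2 = -3*p*q, LT = p*q.

S(f_1,f_2): lcm = p*q. S = -1/3*p + 10/3*q + 2/3.
  leading term p: no divisor's leading term divides it; move -1/3*p to the remainder.
  leading term q: no divisor's leading term divides it; move 10/3*q to the remainder.
  leading term 1: no divisor's leading term divides it; move 2/3 to the remainder.
  remainder -1/3*p + 10/3*q + 2/3 ≠ 0; add h_3 = -1/3*p + 10/3*q + 2/3 to the basis.

S(f_1,h_3): lcm = p*q. S = -1/3*p + 10*q**2 + 16/3*q + 2/3.
  leading term p: subtract (1)·h_3 from -1/3*p + 10*q**2 + 16/3*q + 2/3 → 10*q**2 + 2*q
  leading term q**2: no divisor's leading term divides it; move 10*q**2 to the remainder.
  leading term q: no divisor's leading term divides it; move 2*q to the remainder.
  remainder 10*q**2 + 2*q ≠ 0; add h_4 = 10*q**2 + 2*q to the basis.

The other S-polynomials (S(f_2,h_3), S(f_1,h_4), S(f_2,h_4), S(h_3,h_4)) all reduce to 0 modulo the current basis, so we have a Gröbner basis.
Inter-reduce: drop elements whose leading term is divisible by another's, tail-reduce, and make monic.
Reduced Gröbner basis: {p - 10*q - 2, q**2 + 1/5*q}.

Elimination: the polynomial q**2 + 1/5*q lies in the elimination ideal for q, so q ∈ {-1/5, 0}. For each such q, the remaining basis elements (now univariate) give the rest of the solution.
  q = -1/5: the earlier basis element becomes p = 0, giving p = 0 — point (0, -1/5).
  q = 0: the earlier basis element becomes p - 2 = 0, giving p = 2 — point (2, 0).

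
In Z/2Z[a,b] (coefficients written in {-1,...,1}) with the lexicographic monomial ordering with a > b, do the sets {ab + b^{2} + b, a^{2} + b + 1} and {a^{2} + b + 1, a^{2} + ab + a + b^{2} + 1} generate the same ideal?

No, the ideals differ.

Two ideals are equal iff their reduced Gröbner bases coincide (the reduced basis is unique for a fixed ordering).
Buchberger on the first generating set:
f_1 = ab + b^{2} + b, LT = ab.
f_2 = a^{2} + b + 1, LT = a^{2}.

S(f_1,f_2): lcm = a^{2}b. S = ab^{2} + ab + b^{2} + b.
  leading term ab^{2}: subtract (b)·f_1 from ab^{2} + ab + b^{2} + b → ab + b^{3} + b
  leading term ab: subtract (1)·f_1 from ab + b^{3} + b → b^{3} + b^{2}
  leading term b^{3}: no divisor's leading term divides it; move b^{3} to the remainder.
  leading term b^{2}: no divisor's leading term divides it; move b^{2} to the remainder.
  remainder b^{3} + b^{2} ≠ 0; add g_3 = b^{3} + b^{2} to the basis.

The other S-polynomials (S(f_1,g_3), S(f_2,g_3)) all reduce to 0 modulo the current basis, so we have a Gröbner basis.
Inter-reduce: drop elements whose leading term is divisible by another's, tail-reduce, and make monic.
Reduced Gröbner basis: {a^{2} + b + 1, ab + b^{2} + b, b^{3} + b^{2}}.

Buchberger on the second generating set:
h_1 = a^{2} + b + 1, LT = a^{2}.
h_2 = a^{2} + ab + a + b^{2} + 1, LT = a^{2}.

S(h_1,h_2): lcm = a^{2}. S = ab + a + b^{2} + b.
  leading term ab: no divisor's leading term divides it; move ab to the remainder.
  leading term a: no divisor's leading term divides it; move a to the remainder.
  leading term b^{2}: no divisor's leading term divides it; move b^{2} to the remainder.
  leading term b: no divisor's leading term divides it; move b to the remainder.
  remainder ab + a + b^{2} + b ≠ 0; add k_3 = ab + a + b^{2} + b to the basis.

S(h_1,k_3): lcm = a^{2}b. S = a^{2} + ab^{2} + ab + b^{2} + b.
  leading term a^{2}: subtract (1)·h_1 from a^{2} + ab^{2} + ab + b^{2} + b → ab^{2} + ab + b^{2} + 1
  leading term ab^{2}: subtract (b)·k_3 from ab^{2} + ab + b^{2} + 1 → b^{3} + 1
  leading term b^{3}: no divisor's leading term divides it; move b^{3} to the remainder.
  leading term 1: no divisor's leading term divides it; move 1 to the remainder.
  remainder b^{3} + 1 ≠ 0; add k_4 = b^{3} + 1 to the basis.

The other S-polynomials (S(h_2,k_3), S(h_1,k_4), S(h_2,k_4), S(k_3,k_4)) all reduce to 0 modulo the current basis, so we have a Gröbner basis.
Inter-reduce: drop elements whose leading term is divisible by another's, tail-reduce, and make monic.
Reduced Gröbner basis: {a^{2} + b + 1, ab + a + b^{2} + b, b^{3} + 1}.

Since the reduced bases disagree, the two ideals are not the same.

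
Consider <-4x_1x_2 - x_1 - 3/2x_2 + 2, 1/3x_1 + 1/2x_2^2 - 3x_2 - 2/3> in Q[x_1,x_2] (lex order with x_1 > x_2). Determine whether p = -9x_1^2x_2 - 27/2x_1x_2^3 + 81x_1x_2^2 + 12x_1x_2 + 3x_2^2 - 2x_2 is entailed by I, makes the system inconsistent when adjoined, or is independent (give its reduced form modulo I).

First compute the reduced Gröbner basis of I by Buchberger's algorithm.
f_1 = -4x_1x_2 - x_1 - 3/2x_2 + 2, LT = x_1x_2.
f_2 = 1/3x_1 + 1/2x_2^2 - 3x_2 - 2/3, LT = x_1.

S(f_1,f_2): lcm = x_1x_2. S = 1/4x_1 - 3/2x_2^3 + 9x_2^2 + 19/8x_2 - 1/2.
  reduce S modulo (f_1, f_2):
  remainder -3/2x_2^3 + 69/8x_2^2 + 37/8x_2 ≠ 0; add h_3 = -3/2x_2^3 + 69/8x_2^2 + 37/8x_2 to the basis.

The other S-polynomials (S(f_1,h_3), S(f_2,h_3)) all reduce to 0 modulo the current basis, so we have a Gröbner basis.
Inter-reduce: drop elements whose leading term is divisible by another's, tail-reduce, and make monic.
Reduced Gröbner basis: {x_1 + 3/2x_2^2 - 9x_2 - 2, x_2^3 - 23/4x_2^2 - 37/12x_2}.
Label its elements g_1 = x_1 + 3/2x_2^2 - 9x_2 - 2, g_2 = x_2^3 - 23/4x_2^2 - 37/12x_2.

Reduce p = -9x_1^2x_2 - 27/2x_1x_2^3 + 81x_1x_2^2 + 12x_1x_2 + 3x_2^2 - 2x_2 modulo G:
  leading term x_1^2x_2: subtract (-9x_1x_2)·g_1 from -9x_1^2x_2 - 27/2x_1x_2^3 + 81x_1x_2^2 + 12x_1x_2 + 3x_2^2 - 2x_2 → -6x_1x_2 + 3x_2^2 - 2x_2
  leading term x_1x_2: subtract (-6x_2)·g_1 from -6x_1x_2 + 3x_2^2 - 2x_2 → 9x_2^3 - 51x_2^2 - 14x_2
  leading term x_2^3: subtract (9)·g_2 from 9x_2^3 - 51x_2^2 - 14x_2 → 3/4x_2^2 + 55/4x_2
  leading term x_2^2: no divisor's leading term divides it; move 3/4x_2^2 to the remainder.
  leading term x_2: no divisor's leading term divides it; move 55/4x_2 to the remainder.
  normal form = 3/4x_2^2 + 55/4x_2.
The normal form is nonzero, so p ∉ I. Since p minus its normal form lies in I, I + (p) = I + (r) where r = 3/4x_2^2 + 55/4x_2; decide whether this ideal is the whole ring.
Run Buchberger on G together with r (pairs among the g_i already reduce to 0 since G is a Gröbner basis):
g_1 = x_1 + 3/2x_2^2 - 9x_2 - 2, LT = x_1.
g_2 = x_2^3 - 23/4x_2^2 - 37/12x_2, LT = x_2^3.
r = 3/4x_2^2 + 55/4x_2, LT = x_2^2.

S(g_2,r): lcm = x_2^3. S = -289/12x_2^2 - 37/12x_2.
  reduce S modulo (g_1, g_2, r):
  remainder 3946/9x_2 ≠ 0; add m_4 = 3946/9x_2 to the basis.

The other S-polynomials (S(g_1,g_2), S(g_1,r), S(g_1,m_4), S(g_2,m_4), S(r,m_4)) all reduce to 0 modulo the current basis, so we have a Gröbner basis.
Inter-reduce: drop elements whose leading term is divisible by another's, tail-reduce, and make monic.
Reduced Gröbner basis: {x_1 - 2, x_2}.
The reduced Gröbner basis of I + (p) is {x_1 - 2, x_2} ≠ {1}, a proper ideal, so the enlarged system stays consistent: p is independent of I, with normal form 3/4x_2^2 + 55/4x_2.

Ideal membership is decidable via reduction modulo a Gröbner basis.

-9x_1^2x_2 - 27/2x_1x_2^3 + 81x_1x_2^2 + 12x_1x_2 + 3x_2^2 - 2x_2 is independent of I; its normal form modulo I is 3/4x_2^2 + 55/4x_2.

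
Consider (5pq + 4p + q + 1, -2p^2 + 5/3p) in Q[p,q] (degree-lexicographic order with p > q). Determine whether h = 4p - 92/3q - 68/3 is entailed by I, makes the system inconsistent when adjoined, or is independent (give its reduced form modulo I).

First compute the reduced Gröbner basis of I by Buchberger's algorithm.
f_1 = 5pq + 4p + q + 1, LT = pq.
f_2 = -2p^2 + 5/3p, LT = p^2.

S(f_1,f_2): lcm = p^2q. S = 4/5p^2 + 31/30pq + 1/5p.
  leading term p^2: subtract (-2/5)·f_2 from 4/5p^2 + 31/30pq + 1/5p → 31/30pq + 13/15p
  leading term pq: subtract (31/150)·f_1 from 31/30pq + 13/15p → 1/25p - 31/150q - 31/150
  leading term p: no divisor's leading term divides it; move 1/25p to the remainder.
  leading term q: no divisor's leading term divides it; move -31/150q to the remainder.
  leading term 1: no divisor's leading term divides it; move -31/150 to the remainder.
  remainder 1/25p - 31/150q - 31/150 ≠ 0; add k_3 = 1/25p - 31/150q - 31/150 to the basis.

S(f_1,k_3): lcm = pq. S = 31/6q^2 + 4/5p + 161/30q + 1/5.
  leading term q^2: no divisor's leading term divides it; move 31/6q^2 to the remainder.
  leading term p: subtract (20)·k_3 from 4/5p + 161/30q + 1/5 → 19/2q + 13/3
  leading term q: no divisor's leading term divides it; move 19/2q to the remainder.
  leading term 1: no divisor's leading term divides it; move 13/3 to the remainder.
  remainder 31/6q^2 + 19/2q + 13/3 ≠ 0; add k_4 = 31/6q^2 + 19/2q + 13/3 to the basis.

S(f_2,k_3): lcm = p^2. S = 31/6pq + 13/3p.
  leading term pq: subtract (31/30)·f_1 from 31/6pq + 13/3p → 1/5p - 31/30q - 31/30
  leading term p: subtract (5)·k_3 from 1/5p - 31/30q - 31/30 → 0
  remainder 0.

S(f_1,k_4): lcm = pq^2. S = -161/155pq + 1/5q^2 - 26/31p + 1/5q.
  leading term pq: subtract (-161/775)·f_1 from -161/155pq + 1/5q^2 - 26/31p + 1/5q → 1/5q^2 - 6/775p + 316/775q + 161/775
  leading term q^2: subtract (6/155)·k_4 from 1/5q^2 - 6/775p + 316/775q + 161/775 → -6/775p + 1/25q + 1/25
  leading term p: subtract (-6/31)·k_3 from -6/775p + 1/25q + 1/25 → 0
  remainder 0.

S(f_2,k_4): leading monomials are coprime, so the S-polynomial reduces to 0 (Buchberger's first criterion).
S(k_3,k_4): leading monomials are coprime, so the S-polynomial reduces to 0 (Buchberger's first criterion).
Every S-polynomial of the final basis reduces to 0, so we have a Gröbner basis.
Inter-reduce: drop elements whose leading term is divisible by another's, tail-reduce, and make monic.
Reduced Gröbner basis: {q^2 + 57/31q + 26/31, p - 31/6q - 31/6}.
Label its elements g_1 = q^2 + 57/31q + 26/31, g_2 = p - 31/6q - 31/6.

Reduce h = 4p - 92/3q - 68/3 modulo G:
  leading term p: subtract (4)·g_2 from 4p - 92/3q - 68/3 → -10q - 2
  leading term q: no divisor's leading term divides it; move -10q to the remainder.
  leading term 1: no divisor's leading term divides it; move -2 to the remainder.
  normal form = -10q - 2.
The normal form is nonzero, so h ∉ I. Since h minus its normal form lies in I, I + (h) = I + (r) where r = -10q - 2; decide whether this ideal is the whole ring.
Run Buchberger on G together with r (pairs among the g_i already reduce to 0 since G is a Gröbner basis):
g_1 = q^2 + 57/31q + 26/31, LT = q^2.
g_2 = p - 31/6q - 31/6, LT = p.
r = -10q - 2, LT = q.

S(g_1,g_2): leading monomials are coprime, so the S-polynomial reduces to 0 (Buchberger's first criterion).
S(g_1,r): lcm = q^2. S = 254/155q + 26/31.
  leading term q: subtract (-127/775)·r from 254/155q + 26/31 → 396/775
  leading term 1: no divisor's leading term divides it; move 396/775 to the remainder.
  remainder 396/775 ≠ 0; add m_4 = 396/775 to the basis.

S(g_2,r): leading monomials are coprime, so the S-polynomial reduces to 0 (Buchberger's first criterion).
S(g_1,m_4): leading monomials are coprime, so the S-polynomial reduces to 0 (Buchberger's first criterion).
S(g_2,m_4): leading monomials are coprime, so the S-polynomial reduces to 0 (Buchberger's first criterion).
S(r,m_4): leading monomials are coprime, so the S-polynomial reduces to 0 (Buchberger's first criterion).
Every S-polynomial of the final basis reduces to 0, so we have a Gröbner basis.
Inter-reduce: drop elements whose leading term is divisible by another's, tail-reduce, and make monic.
Reduced Gröbner basis: {1}.
The reduced Gröbner basis of I + (h) is {1}: the ideal is the whole ring, so the enlarged system has no common solution — adjoining h is inconsistent.

Adjoining 4p - 92/3q - 68/3 makes the ideal the whole ring: the system is inconsistent.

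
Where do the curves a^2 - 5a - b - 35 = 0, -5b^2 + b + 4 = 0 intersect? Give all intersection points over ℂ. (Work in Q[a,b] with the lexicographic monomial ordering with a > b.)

{(5/2 - sqrt(4045)/10, -4/5), (5/2 + sqrt(4045)/10, -4/5), (-4, 1), (9, 1)}

Compute a lex Gröbner basis by Buchberger's algorithm.
f_1 = a^2 - 5a - b - 35, LT = a^2.
f_2 = -5b^2 + b + 4, LT = b^2.

The S-polynomials (S(f_1,f_2)) all reduce to 0 modulo the current basis, so we have a Gröbner basis.
Inter-reduce: drop elements whose leading term is divisible by another's, tail-reduce, and make monic.
Reduced Gröbner basis: {a^2 - 5a - b - 35, b^2 - 1/5b - 4/5}.

Elimination: the polynomial b^2 - 1/5b - 4/5 lies in the elimination ideal for b, so b ∈ {-4/5, 1}. For each such b, the remaining basis elements (now univariate) give the rest of the solution.
  b = -4/5: the earlier basis element becomes a^2 - 5a - 171/5 = 0, giving a = 5/2 - sqrt(4045)/10, 5/2 + sqrt(4045)/10 — points (5/2 - sqrt(4045)/10, -4/5), (5/2 + sqrt(4045)/10, -4/5).
  b = 1: the earlier basis element becomes a^2 - 5a - 36 = 0, giving a = -4, 9 — points (-4, 1), (9, 1).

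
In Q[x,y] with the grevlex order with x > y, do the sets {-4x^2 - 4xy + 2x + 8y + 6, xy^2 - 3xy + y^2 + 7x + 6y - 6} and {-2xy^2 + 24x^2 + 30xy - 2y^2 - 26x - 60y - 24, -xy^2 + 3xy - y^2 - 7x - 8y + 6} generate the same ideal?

No, the ideals differ.

For a fixed monomial order, each ideal has a unique reduced Gröbner basis; comparing bases decides equality.
Buchberger on the first generating set:
f_1 = -4x^2 - 4xy + 2x + 8y + 6, LT = x^2.
f_2 = xy^2 - 3xy + y^2 + 7x + 6y - 6, LT = xy^2.

S(f_1,f_2): lcm = x^2y^2. S = xy^3 + 3x^2y - 3/2xy^2 - 2y^3 - 7x^2 - 6xy - 3/2y^2 + 6x.
  leading term xy^3: subtract (y)·f_2 from xy^3 + 3x^2y - 3/2xy^2 - 2y^3 - 7x^2 - 6xy - 3/2y^2 + 6x → 3x^2y + 3/2xy^2 - 3y^3 - 7x^2 - 13xy - 15/2y^2 + 6x + 6y
  leading term x^2y: subtract (-3/4y)·f_1 from 3x^2y + 3/2xy^2 - 3y^3 - 7x^2 - 13xy - 15/2y^2 + 6x + 6y → -3/2xy^2 - 3y^3 - 7x^2 - 23/2xy - 3/2y^2 + 6x + 21/2y
  leading term xy^2: subtract (-3/2)·f_2 from -3/2xy^2 - 3y^3 - 7x^2 - 23/2xy - 3/2y^2 + 6x + 21/2y → -3y^3 - 7x^2 - 16xy + 33/2x + 39/2y - 9
  leading term y^3: no divisor's leading term divides it; move -3y^3 to the remainder.
  leading term x^2: subtract (7/4)·f_1 from -7x^2 - 16xy + 33/2x + 39/2y - 9 → -9xy + 13x + 11/2y - 39/2
  leading term xy: no divisor's leading term divides it; move -9xy to the remainder.
  leading term x: no divisor's leading term divides it; move 13x to the remainder.
  leading term y: no divisor's leading term divides it; move 11/2y to the remainder.
  leading term 1: no divisor's leading term divides it; move -39/2 to the remainder.
  remainder -3y^3 - 9xy + 13x + 11/2y - 39/2 ≠ 0; add g_3 = -3y^3 - 9xy + 13x + 11/2y - 39/2 to the basis.

The other S-polynomials (S(f_1,g_3), S(f_2,g_3)) all reduce to 0 modulo the current basis, so we have a Gröbner basis.
Inter-reduce: drop elements whose leading term is divisible by another's, tail-reduce, and make monic.
Reduced Gröbner basis: {xy^2 - 3xy + y^2 + 7x + 6y - 6, y^3 + 3xy - 13/3x - 11/6y + 13/2, x^2 + xy - 1/2x - 2y - 3/2}.

Buchberger on the second generating set:
h_1 = -2xy^2 + 24x^2 + 30xy - 2y^2 - 26x - 60y - 24, LT = xy^2.
h_2 = -xy^2 + 3xy - y^2 - 7x - 8y + 6, LT = xy^2.

S(h_1,h_2): lcm = xy^2. S = -12x^2 - 12xy + 6x + 22y + 18.
  leading term x^2: no divisor's leading term divides it; move -12x^2 to the remainder.
  leading term xy: no divisor's leading term divides it; move -12xy to the remainder.
  leading term x: no divisor's leading term divides it; move 6x to the remainder.
  leading term y: no divisor's leading term divides it; move 22y to the remainder.
  leading term 1: no divisor's leading term divides it; move 18 to the remainder.
  remainder -12x^2 - 12xy + 6x + 22y + 18 ≠ 0; add k_3 = -12x^2 - 12xy + 6x + 22y + 18 to the basis.

S(h_1,k_3): lcm = x^2y^2. S = -xy^3 - 12x^3 - 15x^2y + 3/2xy^2 + 11/6y^3 + 13x^2 + 30xy + 3/2y^2 + 12x.
  leading term xy^3: subtract (1/2y)·h_1 from -xy^3 - 12x^3 - 15x^2y + 3/2xy^2 + 11/6y^3 + 13x^2 + 30xy + 3/2y^2 + 12x → -12x^3 - 27x^2y - 27/2xy^2 + 17/6y^3 + 13x^2 + 43xy + 63/2y^2 + 12x + 12y
  leading term x^3: subtract (x)·k_3 from -12x^3 - 27x^2y - 27/2xy^2 + 17/6y^3 + 13x^2 + 43xy + 63/2y^2 + 12x + 12y → -15x^2y - 27/2xy^2 + 17/6y^3 + 7x^2 + 21xy + 63/2y^2 - 6x + 12y
  leading term x^2y: subtract (5/4y)·k_3 from -15x^2y - 27/2xy^2 + 17/6y^3 + 7x^2 + 21xy + 63/2y^2 - 6x + 12y → 3/2xy^2 + 17/6y^3 + 7x^2 + 27/2xy + 4y^2 - 6x - 21/2y
  leading term xy^2: subtract (-3/4)·h_1 from 3/2xy^2 + 17/6y^3 + 7x^2 + 27/2xy + 4y^2 - 6x - 21/2y → 17/6y^3 + 25x^2 + 36xy + 5/2y^2 - 51/2x - 111/2y - 18
  leading term y^3: no divisor's leading term divides it; move 17/6y^3 to the remainder.
  leading term x^2: subtract (-25/12)·k_3 from 25x^2 + 36xy + 5/2y^2 - 51/2x - 111/2y - 18 → 11xy + 5/2y^2 - 13x - 29/3y + 39/2
  leading term xy: no divisor's leading term divides it; move 11xy to the remainder.
  leading term y^2: no divisor's leading term divides it; move 5/2y^2 to the remainder.
  leading term x: no divisor's leading term divides it; move -13x to the remainder.
  leading term y: no divisor's leading term divides it; move -29/3y to the remainder.
  leading term 1: no divisor's leading term divides it; move 39/2 to the remainder.
  remainder 17/6y^3 + 11xy + 5/2y^2 - 13x - 29/3y + 39/2 ≠ 0; add k_4 = 17/6y^3 + 11xy + 5/2y^2 - 13x - 29/3y + 39/2 to the basis.

The other S-polynomials (S(h_2,k_3), S(h_1,k_4), S(h_2,k_4), S(k_3,k_4)) all reduce to 0 modulo the current basis, so we have a Gröbner basis.
Inter-reduce: drop elements whose leading term is divisible by another's, tail-reduce, and make monic.
Reduced Gröbner basis: {xy^2 - 3xy + y^2 + 7x + 8y - 6, y^3 + 66/17xy + 15/17y^2 - 78/17x - 58/17y + 117/17, x^2 + xy - 1/2x - 11/6y - 3/2}.

Since the reduced bases disagree, the two ideals are not the same.
The choice of monomial ordering does not affect the verdict — as long as both bases are computed under the same ordering, their equality decides ideal equality.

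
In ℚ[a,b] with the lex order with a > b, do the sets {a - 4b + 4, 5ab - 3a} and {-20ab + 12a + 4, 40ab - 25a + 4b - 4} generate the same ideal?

Since reduced Gröbner bases are canonical representatives of ideals under a given ordering, it suffices to compute and compare them.
Buchberger on the first generating set:
f_1 = a - 4b + 4, LT = a.
f_2 = 5ab - 3a, LT = ab.

S(f_1,f_2): lcm = ab. S = ⅗a - 4b² + 4b.
  leading term a: subtract (⅗)·f_1 from ⅗a - 4b² + 4b → -4b² + 32/5b - 12/5
  leading term b²: no divisor's leading term divides it; move -4b² to the remainder.
  leading term b: no divisor's leading term divides it; move 32/5b to the remainder.
  leading term 1: no divisor's leading term divides it; move -12/5 to the remainder.
  remainder -4b² + 32/5b - 12/5 ≠ 0; add g_3 = -4b² + 32/5b - 12/5 to the basis.

The other S-polynomials (S(f_1,g_3), S(f_2,g_3)) all reduce to 0 modulo the current basis, so we have a Gröbner basis.
Inter-reduce: drop elements whose leading term is divisible by another's, tail-reduce, and make monic.
Reduced Gröbner basis: {a - 4b + 4, b² - 8/5b + ⅗}.

Buchberger on the second generating set:
h_1 = -20ab + 12a + 4, LT = ab.
h_2 = 40ab - 25a + 4b - 4, LT = ab.

S(h_1,h_2): lcm = ab. S = 1/40a - 1/10b - 1/10.
  leading term a: no divisor's leading term divides it; move 1/40a to the remainder.
  leading term b: no divisor's leading term divides it; move -1/10b to the remainder.
  leading term 1: no divisor's leading term divides it; move -1/10 to the remainder.
  remainder 1/40a - 1/10b - 1/10 ≠ 0; add k_3 = 1/40a - 1/10b - 1/10 to the basis.

S(h_1,k_3): lcm = ab. S = -⅗a + 4b² + 4b - ⅕.
  leading term a: subtract (-24)·k_3 from -⅗a + 4b² + 4b - ⅕ → 4b² + 8/5b - 13/5
  leading term b²: no divisor's leading term divides it; move 4b² to the remainder.
  leading term b: no divisor's leading term divides it; move 8/5b to the remainder.
  leading term 1: no divisor's leading term divides it; move -13/5 to the remainder.
  remainder 4b² + 8/5b - 13/5 ≠ 0; add k_4 = 4b² + 8/5b - 13/5 to the basis.

The other S-polynomials (S(h_2,k_3), S(h_1,k_4), S(h_2,k_4), S(k_3,k_4)) all reduce to 0 modulo the current basis, so we have a Gröbner basis.
Inter-reduce: drop elements whose leading term is divisible by another's, tail-reduce, and make monic.
Reduced Gröbner basis: {a - 4b - 4, b² + ⅖b - 13/20}.

Since the reduced bases disagree, the two ideals are not the same.

No, the ideals differ.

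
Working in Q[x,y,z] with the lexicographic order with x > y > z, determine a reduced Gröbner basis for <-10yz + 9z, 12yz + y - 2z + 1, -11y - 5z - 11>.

G = {y + 1, z}

f_1 = -10yz + 9z, LT = yz.
f_2 = 12yz + y - 2z + 1, LT = yz.
f_3 = -11y - 5z - 11, LT = y.

S(f_1,f_2): lcm = yz. S = -1/12y - 11/15z - 1/12.
  leading term y: subtract (1/132)·f_3 from -1/12y - 11/15z - 1/12 → -153/220z
  leading term z: no divisor's leading term divides it; move -153/220z to the remainder.
  remainder -153/220z ≠ 0; add g_4 = -153/220z to the basis.

The other S-polynomials (S(f_1,f_3), S(f_2,f_3), S(f_1,g_4), S(f_2,g_4), S(f_3,g_4)) all reduce to 0 modulo the current basis, so we have a Gröbner basis.
Inter-reduce: drop elements whose leading term is divisible by another's, tail-reduce, and make monic.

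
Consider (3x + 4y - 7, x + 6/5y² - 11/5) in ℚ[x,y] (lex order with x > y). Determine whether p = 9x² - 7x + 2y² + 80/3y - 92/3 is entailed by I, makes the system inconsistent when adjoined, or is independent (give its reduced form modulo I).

9x² - 7x + 2y² + 80/3y - 92/3 lies in I (it reduces to 0).

First compute the reduced Gröbner basis of I by Buchberger's algorithm.
f_1 = 3x + 4y - 7, LT = x.
f_2 = x + 6/5y² - 11/5, LT = x.

S(f_1,f_2): lcm = x. S = -6/5y² + 4/3y - 2/15.
  leading term y²: no divisor's leading term divides it; move -6/5y² to the remainder.
  leading term y: no divisor's leading term divides it; move 4/3y to the remainder.
  leading term 1: no divisor's leading term divides it; move -2/15 to the remainder.
  remainder -6/5y² + 4/3y - 2/15 ≠ 0; add h_3 = -6/5y² + 4/3y - 2/15 to the basis.

S(f_1,h_3): leading monomials are coprime, so the S-polynomial reduces to 0 (Buchberger's first criterion).
S(f_2,h_3): leading monomials are coprime, so the S-polynomial reduces to 0 (Buchberger's first criterion).
Every S-polynomial of the final basis reduces to 0, so we have a Gröbner basis.
Inter-reduce: drop elements whose leading term is divisible by another's, tail-reduce, and make monic.
Reduced Gröbner basis: {x + 4/3y - 7/3, y² - 10/9y + 1/9}.
Label its elements g_1 = x + 4/3y - 7/3, g_2 = y² - 10/9y + 1/9.

Reduce p = 9x² - 7x + 2y² + 80/3y - 92/3 modulo G:
  leading term x²: subtract (9x)·g_1 from 9x² - 7x + 2y² + 80/3y - 92/3 → -12xy + 14x + 2y² + 80/3y - 92/3
  leading term xy: subtract (-12y)·g_1 from -12xy + 14x + 2y² + 80/3y - 92/3 → 14x + 18y² - 4/3y - 92/3
  leading term x: subtract (14)·g_1 from 14x + 18y² - 4/3y - 92/3 → 18y² - 20y + 2
  leading term y²: subtract (18)·g_2 from 18y² - 20y + 2 → 0
  normal form = 0.
Since the normal form is 0, p ∈ I.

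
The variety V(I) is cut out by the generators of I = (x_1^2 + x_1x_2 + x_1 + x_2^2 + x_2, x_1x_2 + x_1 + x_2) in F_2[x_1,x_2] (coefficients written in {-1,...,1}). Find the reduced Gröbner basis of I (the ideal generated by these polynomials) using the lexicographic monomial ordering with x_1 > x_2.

G = {x_1 + x_2^3 + x_2^2 + x_2, x_2^4}

f_1 = x_1^2 + x_1x_2 + x_1 + x_2^2 + x_2, LT = x_1^2.
f_2 = x_1x_2 + x_1 + x_2, LT = x_1x_2.

S(f_1,f_2): lcm = x_1^2x_2. S = x_1^2 + x_1x_2^2 + x_2^3 + x_2^2.
  reduce S modulo (f_1, f_2):
  remainder x_1 + x_2^3 + x_2^2 + x_2 ≠ 0; add g_3 = x_1 + x_2^3 + x_2^2 + x_2 to the basis.

S(f_2,g_3): lcm = x_1x_2. S = x_1 + x_2^4 + x_2^3 + x_2^2 + x_2.
  reduce S modulo (f_1, f_2, g_3):
  remainder x_2^4 ≠ 0; add g_4 = x_2^4 to the basis.

The other S-polynomials (S(f_1,g_3), S(f_1,g_4), S(f_2,g_4), S(g_3,g_4)) all reduce to 0 modulo the current basis, so we have a Gröbner basis.
Inter-reduce: drop elements whose leading term is divisible by another's, tail-reduce, and make monic.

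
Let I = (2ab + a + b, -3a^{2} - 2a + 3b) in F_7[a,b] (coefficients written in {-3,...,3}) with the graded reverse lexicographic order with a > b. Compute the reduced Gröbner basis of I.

G = {a^{2} + 3a - b, ab - 3a - 3b, b^{2} - 2a}

f_1 = 2ab + a + b, LT = ab.
f_2 = -3a^{2} - 2a + 3b, LT = a^{2}.

S(f_1,f_2): lcm = a^{2}b. S = -3a^{2} + ab + b^{2}.
  leading term a^{2}: subtract (1)·f_2 from -3a^{2} + ab + b^{2} → ab + b^{2} + 2a - 3b
  leading term ab: subtract (-3)·f_1 from ab + b^{2} + 2a - 3b → b^{2} - 2a
  leading term b^{2}: no divisor's leading term divides it; move b^{2} to the remainder.
  leading term a: no divisor's leading term divides it; move -2a to the remainder.
  remainder b^{2} - 2a ≠ 0; add g_3 = b^{2} - 2a to the basis.

S(f_1,g_3): lcm = ab^{2}. S = 2a^{2} - 3ab - 3b^{2}.
  leading term a^{2}: subtract (-3)·f_2 from 2a^{2} - 3ab - 3b^{2} → -3ab - 3b^{2} + a + 2b
  leading term ab: subtract (2)·f_1 from -3ab - 3b^{2} + a + 2b → -3b^{2} - a
  leading term b^{2}: subtract (-3)·g_3 from -3b^{2} - a → 0
  remainder 0.

S(f_2,g_3): leading monomials are coprime, so the S-polynomial reduces to 0 (Buchberger's first criterion).
Every S-polynomial of the final basis reduces to 0, so we have a Gröbner basis.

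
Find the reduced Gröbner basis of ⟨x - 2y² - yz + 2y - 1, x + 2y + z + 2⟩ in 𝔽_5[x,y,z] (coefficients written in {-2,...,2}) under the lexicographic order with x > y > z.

The reduced Gröbner basis is the canonical form of the ideal for this ordering.

f_1 = x - 2y² - yz + 2y - 1, LT = x.
f_2 = x + 2y + z + 2, LT = x.

S(f_1,f_2): lcm = x. S = -2y² - yz - z + 2.
  leading term y²: no divisor's leading term divides it; move -2y² to the remainder.
  leading term yz: no divisor's leading term divides it; move -yz to the remainder.
  leading term z: no divisor's leading term divides it; move -z to the remainder.
  leading term 1: no divisor's leading term divides it; move 2 to the remainder.
  remainder -2y² - yz - z + 2 ≠ 0; add g_3 = -2y² - yz - z + 2 to the basis.

The other S-polynomials (S(f_1,g_3), S(f_2,g_3)) all reduce to 0 modulo the current basis, so we have a Gröbner basis.
Inter-reduce: drop elements whose leading term is divisible by another's, tail-reduce, and make monic.

G = {x + 2y + z + 2, y² - 2yz - 2z - 1}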